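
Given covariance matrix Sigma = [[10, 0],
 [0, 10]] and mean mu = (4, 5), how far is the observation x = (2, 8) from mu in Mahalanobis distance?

Step 1 — centre the observation: (x - mu) = (-2, 3).

Step 2 — invert Sigma. det(Sigma) = 10·10 - (0)² = 100.
  Sigma^{-1} = (1/det) · [[d, -b], [-b, a]] = [[0.1, 0],
 [0, 0.1]].

Step 3 — form the quadratic (x - mu)^T · Sigma^{-1} · (x - mu):
  Sigma^{-1} · (x - mu) = (-0.2, 0.3).
  (x - mu)^T · [Sigma^{-1} · (x - mu)] = (-2)·(-0.2) + (3)·(0.3) = 1.3.

Step 4 — take square root: d = √(1.3) ≈ 1.1402.

d(x, mu) = √(1.3) ≈ 1.1402


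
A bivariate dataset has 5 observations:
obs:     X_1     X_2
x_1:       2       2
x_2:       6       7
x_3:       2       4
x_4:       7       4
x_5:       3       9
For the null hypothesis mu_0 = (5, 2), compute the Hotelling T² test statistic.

Step 1 — sample mean vector:
  mean(X_1) = (2 + 6 + 2 + 7 + 3) / 5 = 20/5 = 4
  mean(X_2) = (2 + 7 + 4 + 4 + 9) / 5 = 26/5 = 5.2
  x̄ = (4, 5.2),  deviation x̄ - mu_0 = (4, 5.2) - (5, 2) = (-1, 3.2).

Step 2 — sample covariance matrix, S[i,j] = (1/(n-1)) · Σ_k (x_{k,i} - mean_i) · (x_{k,j} - mean_j), divisor n-1 = 4:
  S[X_1,X_1] = ((-2)·(-2) + (2)·(2) + (-2)·(-2) + (3)·(3) + (-1)·(-1)) / 4 = 22/4 = 5.5
  S[X_1,X_2] = ((-2)·(-3.2) + (2)·(1.8) + (-2)·(-1.2) + (3)·(-1.2) + (-1)·(3.8)) / 4 = 5/4 = 1.25
  S[X_2,X_2] = ((-3.2)·(-3.2) + (1.8)·(1.8) + (-1.2)·(-1.2) + (-1.2)·(-1.2) + (3.8)·(3.8)) / 4 = 30.8/4 = 7.7
  S = [[5.5, 1.25],
 [1.25, 7.7]].

Step 3 — invert S. det(S) = 5.5·7.7 - (1.25)² = 40.7875.
  S^{-1} = (1/det) · [[d, -b], [-b, a]] = [[0.1888, -0.0306],
 [-0.0306, 0.1348]].

Step 4 — quadratic form (x̄ - mu_0)^T · S^{-1} · (x̄ - mu_0):
  S^{-1} · (x̄ - mu_0) = (-0.2869, 0.4622),
  (x̄ - mu_0)^T · [...] = (-1)·(-0.2869) + (3.2)·(0.4622) = 1.7657.

Step 5 — scale by n: T² = 5 · 1.7657 = 8.8287.

T² ≈ 8.8287


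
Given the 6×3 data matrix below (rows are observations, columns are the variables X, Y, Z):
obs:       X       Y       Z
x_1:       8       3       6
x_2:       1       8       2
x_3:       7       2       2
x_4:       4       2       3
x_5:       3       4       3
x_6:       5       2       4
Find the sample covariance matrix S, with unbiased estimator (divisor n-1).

Step 1 — column means:
  mean(X) = (8 + 1 + 7 + 4 + 3 + 5) / 6 = 28/6 = 4.6667
  mean(Y) = (3 + 8 + 2 + 2 + 4 + 2) / 6 = 21/6 = 3.5
  mean(Z) = (6 + 2 + 2 + 3 + 3 + 4) / 6 = 20/6 = 3.3333

Step 2 — sample covariance S[i,j] = (1/(n-1)) · Σ_k (x_{k,i} - mean_i) · (x_{k,j} - mean_j), with n-1 = 5.
  S[X,X] = ((3.3333)·(3.3333) + (-3.6667)·(-3.6667) + (2.3333)·(2.3333) + (-0.6667)·(-0.6667) + (-1.6667)·(-1.6667) + (0.3333)·(0.3333)) / 5 = 33.3333/5 = 6.6667
  S[X,Y] = ((3.3333)·(-0.5) + (-3.6667)·(4.5) + (2.3333)·(-1.5) + (-0.6667)·(-1.5) + (-1.6667)·(0.5) + (0.3333)·(-1.5)) / 5 = -22/5 = -4.4
  S[X,Z] = ((3.3333)·(2.6667) + (-3.6667)·(-1.3333) + (2.3333)·(-1.3333) + (-0.6667)·(-0.3333) + (-1.6667)·(-0.3333) + (0.3333)·(0.6667)) / 5 = 11.6667/5 = 2.3333
  S[Y,Y] = ((-0.5)·(-0.5) + (4.5)·(4.5) + (-1.5)·(-1.5) + (-1.5)·(-1.5) + (0.5)·(0.5) + (-1.5)·(-1.5)) / 5 = 27.5/5 = 5.5
  S[Y,Z] = ((-0.5)·(2.6667) + (4.5)·(-1.3333) + (-1.5)·(-1.3333) + (-1.5)·(-0.3333) + (0.5)·(-0.3333) + (-1.5)·(0.6667)) / 5 = -6/5 = -1.2
  S[Z,Z] = ((2.6667)·(2.6667) + (-1.3333)·(-1.3333) + (-1.3333)·(-1.3333) + (-0.3333)·(-0.3333) + (-0.3333)·(-0.3333) + (0.6667)·(0.6667)) / 5 = 11.3333/5 = 2.2667

S is symmetric (S[j,i] = S[i,j]). Assembling:

S = [[6.6667, -4.4, 2.3333],
 [-4.4, 5.5, -1.2],
 [2.3333, -1.2, 2.2667]]


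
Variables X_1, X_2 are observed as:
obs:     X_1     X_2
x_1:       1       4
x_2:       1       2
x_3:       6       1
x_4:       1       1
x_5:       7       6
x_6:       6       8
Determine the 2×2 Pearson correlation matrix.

Step 1 — column means:
  mean(X_1) = (1 + 1 + 6 + 1 + 7 + 6) / 6 = 22/6 = 3.6667
  mean(X_2) = (4 + 2 + 1 + 1 + 6 + 8) / 6 = 22/6 = 3.6667

Step 2 — sample variances and covariances s[i,j] = (1/(n-1)) · Σ_k (x_{k,i} - mean_i) · (x_{k,j} - mean_j), with n-1 = 5:
  s[X_1,X_1] = ((-2.6667)·(-2.6667) + (-2.6667)·(-2.6667) + (2.3333)·(2.3333) + (-2.6667)·(-2.6667) + (3.3333)·(3.3333) + (2.3333)·(2.3333)) / 5 = 43.3333/5 = 8.6667
  s[X_1,X_2] = ((-2.6667)·(0.3333) + (-2.6667)·(-1.6667) + (2.3333)·(-2.6667) + (-2.6667)·(-2.6667) + (3.3333)·(2.3333) + (2.3333)·(4.3333)) / 5 = 22.3333/5 = 4.4667
  s[X_2,X_2] = ((0.3333)·(0.3333) + (-1.6667)·(-1.6667) + (-2.6667)·(-2.6667) + (-2.6667)·(-2.6667) + (2.3333)·(2.3333) + (4.3333)·(4.3333)) / 5 = 41.3333/5 = 8.2667
  Sample standard deviations s_i = √(s[i,i]):
  s(X_1) = √(8.6667) = 2.9439
  s(X_2) = √(8.2667) = 2.8752

Step 3 — r_{ij} = s_{ij} / (s_i · s_j):
  r[X_1,X_1] = 1 (diagonal).
  r[X_1,X_2] = 4.4667 / (2.9439 · 2.8752) = 4.4667 / 8.4643 = 0.5277
  r[X_2,X_2] = 1 (diagonal).

R is symmetric with unit diagonal. Assembling:

R = [[1, 0.5277],
 [0.5277, 1]]


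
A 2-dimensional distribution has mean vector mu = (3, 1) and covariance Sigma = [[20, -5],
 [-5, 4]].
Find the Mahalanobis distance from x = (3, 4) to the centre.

Step 1 — centre the observation: (x - mu) = (0, 3).

Step 2 — invert Sigma. det(Sigma) = 20·4 - (-5)² = 55.
  Sigma^{-1} = (1/det) · [[d, -b], [-b, a]] = [[0.0727, 0.0909],
 [0.0909, 0.3636]].

Step 3 — form the quadratic (x - mu)^T · Sigma^{-1} · (x - mu):
  Sigma^{-1} · (x - mu) = (0.2727, 1.0909).
  (x - mu)^T · [Sigma^{-1} · (x - mu)] = (0)·(0.2727) + (3)·(1.0909) = 3.2727.

Step 4 — take square root: d = √(3.2727) ≈ 1.8091.

d(x, mu) = √(3.2727) ≈ 1.8091


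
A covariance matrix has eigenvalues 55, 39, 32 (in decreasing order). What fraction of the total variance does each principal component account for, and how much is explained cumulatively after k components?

Step 1 — total variance = trace(Sigma) = Σ λ_i = 55 + 39 + 32 = 126.

Step 2 — fraction explained by component i = λ_i / Σ λ:
  PC1: 55/126 = 0.4365
  PC2: 39/126 = 0.3095
  PC3: 32/126 = 0.254

Step 3 — cumulative fraction after k components = (λ_1 + ... + λ_k) / Σ λ:
  k = 1: 55/126 = 0.4365
  k = 2: (55 + 39)/126 = 94/126 = 0.746
  k = 3: (55 + 39 + 32)/126 = 126/126 = 1

Summary (fraction, with percent):

explained: PC1 0.4365 (43.65%), PC2 0.3095 (30.95%), PC3 0.254 (25.4%);  cumulative: 0.4365, 0.746, 1


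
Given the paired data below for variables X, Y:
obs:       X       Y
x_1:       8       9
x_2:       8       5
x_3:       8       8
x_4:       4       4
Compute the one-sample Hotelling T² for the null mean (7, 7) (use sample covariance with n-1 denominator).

Step 1 — sample mean vector:
  mean(X) = (8 + 8 + 8 + 4) / 4 = 28/4 = 7
  mean(Y) = (9 + 5 + 8 + 4) / 4 = 26/4 = 6.5
  x̄ = (7, 6.5),  deviation x̄ - mu_0 = (7, 6.5) - (7, 7) = (0, -0.5).

Step 2 — sample covariance matrix, S[i,j] = (1/(n-1)) · Σ_k (x_{k,i} - mean_i) · (x_{k,j} - mean_j), divisor n-1 = 3:
  S[X,X] = ((1)·(1) + (1)·(1) + (1)·(1) + (-3)·(-3)) / 3 = 12/3 = 4
  S[X,Y] = ((1)·(2.5) + (1)·(-1.5) + (1)·(1.5) + (-3)·(-2.5)) / 3 = 10/3 = 3.3333
  S[Y,Y] = ((2.5)·(2.5) + (-1.5)·(-1.5) + (1.5)·(1.5) + (-2.5)·(-2.5)) / 3 = 17/3 = 5.6667
  S = [[4, 3.3333],
 [3.3333, 5.6667]].

Step 3 — invert S. det(S) = 4·5.6667 - (3.3333)² = 11.5556.
  S^{-1} = (1/det) · [[d, -b], [-b, a]] = [[0.4904, -0.2885],
 [-0.2885, 0.3462]].

Step 4 — quadratic form (x̄ - mu_0)^T · S^{-1} · (x̄ - mu_0):
  S^{-1} · (x̄ - mu_0) = (0.1442, -0.1731),
  (x̄ - mu_0)^T · [...] = (0)·(0.1442) + (-0.5)·(-0.1731) = 0.0865.

Step 5 — scale by n: T² = 4 · 0.0865 = 0.3462.

T² ≈ 0.3462


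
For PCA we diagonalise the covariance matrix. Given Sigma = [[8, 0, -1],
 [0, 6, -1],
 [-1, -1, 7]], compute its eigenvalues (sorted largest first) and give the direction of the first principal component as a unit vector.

Step 1 — characteristic polynomial p(λ) = det(λI - Sigma) = λ³ - tr·λ² + c_1·λ - det, where tr = trace, c_1 = sum of the principal 2×2 minors, det = det(Sigma):
  tr = 8 + 6 + 7 = 21,
  c_1 = (8·6 - (0)²) + (8·7 - (-1)²) + (6·7 - (-1)²) = 48 + 55 + 41 = 144,
  det = 8·(6·7 - (-1)²) - (0)·((0)·7 - (-1)·(-1)) + (-1)·((0)·(-1) - 6·(-1)) = 8·(41) - (0)·(-1) + (-1)·(6) = 322.
  So p(λ) = λ³ - 21λ² + 144λ - 322.
Step 2 — look for an integer root (rational root theorem: any rational root is an integer divisor of 322). Testing λ = 7:
  p(7) = 343 - 1029 + 1008 - 322 = 0  ✓
  Dividing out (λ - 7): p(λ) = (λ - 7)(λ² - 14λ + 46).
Step 3 — remaining eigenvalues from the quadratic λ² - 14λ + 46 = 0:
  Δ = 14² - 4·46 = 196 - 184 = 12,  λ = (14 ± √12)/2 = (14 ± 3.4641)/2 ≈ 8.7321 or 5.2679.
  Sorted: λ_1 = 8.7321,  λ_2 = 7,  λ_3 = 5.2679  (check: sum = 21 = tr ✓).

Step 4 — unit eigenvector for λ_1 ≈ 8.7321: v spans the null space of (Sigma - λ_1 I), whose rows are
  r_1 = (-0.7321, 0, -1),  r_2 = (0, -2.7321, -1),  r_3 = (-1, -1, -1.7321).
  v is orthogonal to every row, so take v ∝ r_1 × r_2 = ((0)·(-1) - (-1)·(-2.7321), (-1)·(0) - (-0.7321)·(-1), (-0.7321)·(-2.7321) - (0)·(0)) ≈ (-2.7321, -0.7321, 2).
  Rescale (multiply by -1 so the first nonzero entry is positive): u = (2.7321, 0.7321, -2).
  ||u|| = √((2.7321)² + (0.7321)² + (-2)²) = √(12) ≈ 3.4641,  v_1 = u/||u|| ≈ (0.7887, 0.2113, -0.5774) (||v_1|| = 1).

λ_1 = 8.7321,  λ_2 = 7,  λ_3 = 5.2679;  v_1 ≈ (0.7887, 0.2113, -0.5774)


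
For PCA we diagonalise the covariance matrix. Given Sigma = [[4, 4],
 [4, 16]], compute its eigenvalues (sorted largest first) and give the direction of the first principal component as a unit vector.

Step 1 — characteristic polynomial of 2×2 Sigma:
  det(Sigma - λI) = λ² - trace · λ + det = 0.
  trace = 4 + 16 = 20, det = 4·16 - (4)² = 48.
Step 2 — discriminant:
  Δ = trace² - 4·det = 400 - 192 = 208.
Step 3 — eigenvalues:
  λ = (trace ± √Δ)/2 = (20 ± 14.4222)/2,
  λ_1 = 17.2111,  λ_2 = 2.7889.

Step 4 — unit eigenvector for λ_1: solve (Sigma - λ_1 I)v = 0. First row:
  (4 - 17.2111)·v_x + (4)·v_y = 0, i.e. (-13.2111)·v_x + (4)·v_y = 0,
  so v ∝ (b, λ_1 - a) = (4, 13.2111) = u.
  ||u|| = √((4)² + (13.2111)²) = √(190.5332) ≈ 13.8034,
  v_1 = u/||u|| ≈ (0.2898, 0.9571) (||v_1|| = 1).

λ_1 = 17.2111,  λ_2 = 2.7889;  v_1 ≈ (0.2898, 0.9571)


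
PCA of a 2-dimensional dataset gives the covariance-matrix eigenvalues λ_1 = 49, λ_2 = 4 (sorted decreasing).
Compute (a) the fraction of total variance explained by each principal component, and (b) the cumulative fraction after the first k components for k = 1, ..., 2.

Step 1 — total variance = trace(Sigma) = Σ λ_i = 49 + 4 = 53.

Step 2 — fraction explained by component i = λ_i / Σ λ:
  PC1: 49/53 = 0.9245
  PC2: 4/53 = 0.0755

Step 3 — cumulative fraction after k components = (λ_1 + ... + λ_k) / Σ λ:
  k = 1: 49/53 = 0.9245
  k = 2: (49 + 4)/53 = 53/53 = 1

Summary (fraction, with percent):

explained: PC1 0.9245 (92.45%), PC2 0.0755 (7.55%);  cumulative: 0.9245, 1


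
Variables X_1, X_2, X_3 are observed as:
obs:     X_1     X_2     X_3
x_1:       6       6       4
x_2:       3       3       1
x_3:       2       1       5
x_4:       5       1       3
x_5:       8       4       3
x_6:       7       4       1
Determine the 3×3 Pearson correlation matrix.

Step 1 — column means:
  mean(X_1) = (6 + 3 + 2 + 5 + 8 + 7) / 6 = 31/6 = 5.1667
  mean(X_2) = (6 + 3 + 1 + 1 + 4 + 4) / 6 = 19/6 = 3.1667
  mean(X_3) = (4 + 1 + 5 + 3 + 3 + 1) / 6 = 17/6 = 2.8333

Step 2 — sample variances and covariances s[i,j] = (1/(n-1)) · Σ_k (x_{k,i} - mean_i) · (x_{k,j} - mean_j), with n-1 = 5:
  s[X_1,X_1] = ((0.8333)·(0.8333) + (-2.1667)·(-2.1667) + (-3.1667)·(-3.1667) + (-0.1667)·(-0.1667) + (2.8333)·(2.8333) + (1.8333)·(1.8333)) / 5 = 26.8333/5 = 5.3667
  s[X_1,X_2] = ((0.8333)·(2.8333) + (-2.1667)·(-0.1667) + (-3.1667)·(-2.1667) + (-0.1667)·(-2.1667) + (2.8333)·(0.8333) + (1.8333)·(0.8333)) / 5 = 13.8333/5 = 2.7667
  s[X_1,X_3] = ((0.8333)·(1.1667) + (-2.1667)·(-1.8333) + (-3.1667)·(2.1667) + (-0.1667)·(0.1667) + (2.8333)·(0.1667) + (1.8333)·(-1.8333)) / 5 = -4.8333/5 = -0.9667
  s[X_2,X_2] = ((2.8333)·(2.8333) + (-0.1667)·(-0.1667) + (-2.1667)·(-2.1667) + (-2.1667)·(-2.1667) + (0.8333)·(0.8333) + (0.8333)·(0.8333)) / 5 = 18.8333/5 = 3.7667
  s[X_2,X_3] = ((2.8333)·(1.1667) + (-0.1667)·(-1.8333) + (-2.1667)·(2.1667) + (-2.1667)·(0.1667) + (0.8333)·(0.1667) + (0.8333)·(-1.8333)) / 5 = -2.8333/5 = -0.5667
  s[X_3,X_3] = ((1.1667)·(1.1667) + (-1.8333)·(-1.8333) + (2.1667)·(2.1667) + (0.1667)·(0.1667) + (0.1667)·(0.1667) + (-1.8333)·(-1.8333)) / 5 = 12.8333/5 = 2.5667
  Sample standard deviations s_i = √(s[i,i]):
  s(X_1) = √(5.3667) = 2.3166
  s(X_2) = √(3.7667) = 1.9408
  s(X_3) = √(2.5667) = 1.6021

Step 3 — r_{ij} = s_{ij} / (s_i · s_j):
  r[X_1,X_1] = 1 (diagonal).
  r[X_1,X_2] = 2.7667 / (2.3166 · 1.9408) = 2.7667 / 4.496 = 0.6154
  r[X_1,X_3] = -0.9667 / (2.3166 · 1.6021) = -0.9667 / 3.7114 = -0.2605
  r[X_2,X_2] = 1 (diagonal).
  r[X_2,X_3] = -0.5667 / (1.9408 · 1.6021) = -0.5667 / 3.1093 = -0.1822
  r[X_3,X_3] = 1 (diagonal).

R is symmetric with unit diagonal. Assembling:

R = [[1, 0.6154, -0.2605],
 [0.6154, 1, -0.1822],
 [-0.2605, -0.1822, 1]]


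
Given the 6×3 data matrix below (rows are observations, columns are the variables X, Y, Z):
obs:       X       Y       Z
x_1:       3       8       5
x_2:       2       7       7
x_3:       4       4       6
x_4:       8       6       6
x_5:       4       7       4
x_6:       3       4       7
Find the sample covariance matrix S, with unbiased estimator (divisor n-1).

Step 1 — column means:
  mean(X) = (3 + 2 + 4 + 8 + 4 + 3) / 6 = 24/6 = 4
  mean(Y) = (8 + 7 + 4 + 6 + 7 + 4) / 6 = 36/6 = 6
  mean(Z) = (5 + 7 + 6 + 6 + 4 + 7) / 6 = 35/6 = 5.8333

Step 2 — sample covariance S[i,j] = (1/(n-1)) · Σ_k (x_{k,i} - mean_i) · (x_{k,j} - mean_j), with n-1 = 5.
  S[X,X] = ((-1)·(-1) + (-2)·(-2) + (0)·(0) + (4)·(4) + (0)·(0) + (-1)·(-1)) / 5 = 22/5 = 4.4
  S[X,Y] = ((-1)·(2) + (-2)·(1) + (0)·(-2) + (4)·(0) + (0)·(1) + (-1)·(-2)) / 5 = -2/5 = -0.4
  S[X,Z] = ((-1)·(-0.8333) + (-2)·(1.1667) + (0)·(0.1667) + (4)·(0.1667) + (0)·(-1.8333) + (-1)·(1.1667)) / 5 = -2/5 = -0.4
  S[Y,Y] = ((2)·(2) + (1)·(1) + (-2)·(-2) + (0)·(0) + (1)·(1) + (-2)·(-2)) / 5 = 14/5 = 2.8
  S[Y,Z] = ((2)·(-0.8333) + (1)·(1.1667) + (-2)·(0.1667) + (0)·(0.1667) + (1)·(-1.8333) + (-2)·(1.1667)) / 5 = -5/5 = -1
  S[Z,Z] = ((-0.8333)·(-0.8333) + (1.1667)·(1.1667) + (0.1667)·(0.1667) + (0.1667)·(0.1667) + (-1.8333)·(-1.8333) + (1.1667)·(1.1667)) / 5 = 6.8333/5 = 1.3667

S is symmetric (S[j,i] = S[i,j]). Assembling:

S = [[4.4, -0.4, -0.4],
 [-0.4, 2.8, -1],
 [-0.4, -1, 1.3667]]


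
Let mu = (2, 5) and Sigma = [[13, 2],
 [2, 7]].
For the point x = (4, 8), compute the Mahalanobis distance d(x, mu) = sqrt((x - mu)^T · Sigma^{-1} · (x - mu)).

Step 1 — centre the observation: (x - mu) = (2, 3).

Step 2 — invert Sigma. det(Sigma) = 13·7 - (2)² = 87.
  Sigma^{-1} = (1/det) · [[d, -b], [-b, a]] = [[0.0805, -0.023],
 [-0.023, 0.1494]].

Step 3 — form the quadratic (x - mu)^T · Sigma^{-1} · (x - mu):
  Sigma^{-1} · (x - mu) = (0.092, 0.4023).
  (x - mu)^T · [Sigma^{-1} · (x - mu)] = (2)·(0.092) + (3)·(0.4023) = 1.3908.

Step 4 — take square root: d = √(1.3908) ≈ 1.1793.

d(x, mu) = √(1.3908) ≈ 1.1793


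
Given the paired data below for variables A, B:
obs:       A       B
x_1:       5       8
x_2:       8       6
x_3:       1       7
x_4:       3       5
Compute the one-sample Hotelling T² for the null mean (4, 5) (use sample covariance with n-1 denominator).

Step 1 — sample mean vector:
  mean(A) = (5 + 8 + 1 + 3) / 4 = 17/4 = 4.25
  mean(B) = (8 + 6 + 7 + 5) / 4 = 26/4 = 6.5
  x̄ = (4.25, 6.5),  deviation x̄ - mu_0 = (4.25, 6.5) - (4, 5) = (0.25, 1.5).

Step 2 — sample covariance matrix, S[i,j] = (1/(n-1)) · Σ_k (x_{k,i} - mean_i) · (x_{k,j} - mean_j), divisor n-1 = 3:
  S[A,A] = ((0.75)·(0.75) + (3.75)·(3.75) + (-3.25)·(-3.25) + (-1.25)·(-1.25)) / 3 = 26.75/3 = 8.9167
  S[A,B] = ((0.75)·(1.5) + (3.75)·(-0.5) + (-3.25)·(0.5) + (-1.25)·(-1.5)) / 3 = -0.5/3 = -0.1667
  S[B,B] = ((1.5)·(1.5) + (-0.5)·(-0.5) + (0.5)·(0.5) + (-1.5)·(-1.5)) / 3 = 5/3 = 1.6667
  S = [[8.9167, -0.1667],
 [-0.1667, 1.6667]].

Step 3 — invert S. det(S) = 8.9167·1.6667 - (-0.1667)² = 14.8333.
  S^{-1} = (1/det) · [[d, -b], [-b, a]] = [[0.1124, 0.0112],
 [0.0112, 0.6011]].

Step 4 — quadratic form (x̄ - mu_0)^T · S^{-1} · (x̄ - mu_0):
  S^{-1} · (x̄ - mu_0) = (0.0449, 0.9045),
  (x̄ - mu_0)^T · [...] = (0.25)·(0.0449) + (1.5)·(0.9045) = 1.368.

Step 5 — scale by n: T² = 4 · 1.368 = 5.4719.

T² ≈ 5.4719


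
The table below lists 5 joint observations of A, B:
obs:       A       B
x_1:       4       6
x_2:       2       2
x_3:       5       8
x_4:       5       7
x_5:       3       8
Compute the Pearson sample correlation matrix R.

Step 1 — column means:
  mean(A) = (4 + 2 + 5 + 5 + 3) / 5 = 19/5 = 3.8
  mean(B) = (6 + 2 + 8 + 7 + 8) / 5 = 31/5 = 6.2

Step 2 — sample variances and covariances s[i,j] = (1/(n-1)) · Σ_k (x_{k,i} - mean_i) · (x_{k,j} - mean_j), with n-1 = 4:
  s[A,A] = ((0.2)·(0.2) + (-1.8)·(-1.8) + (1.2)·(1.2) + (1.2)·(1.2) + (-0.8)·(-0.8)) / 4 = 6.8/4 = 1.7
  s[A,B] = ((0.2)·(-0.2) + (-1.8)·(-4.2) + (1.2)·(1.8) + (1.2)·(0.8) + (-0.8)·(1.8)) / 4 = 9.2/4 = 2.3
  s[B,B] = ((-0.2)·(-0.2) + (-4.2)·(-4.2) + (1.8)·(1.8) + (0.8)·(0.8) + (1.8)·(1.8)) / 4 = 24.8/4 = 6.2
  Sample standard deviations s_i = √(s[i,i]):
  s(A) = √(1.7) = 1.3038
  s(B) = √(6.2) = 2.49

Step 3 — r_{ij} = s_{ij} / (s_i · s_j):
  r[A,A] = 1 (diagonal).
  r[A,B] = 2.3 / (1.3038 · 2.49) = 2.3 / 3.2465 = 0.7084
  r[B,B] = 1 (diagonal).

R is symmetric with unit diagonal. Assembling:

R = [[1, 0.7084],
 [0.7084, 1]]


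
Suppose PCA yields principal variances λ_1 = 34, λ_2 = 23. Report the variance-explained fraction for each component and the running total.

Step 1 — total variance = trace(Sigma) = Σ λ_i = 34 + 23 = 57.

Step 2 — fraction explained by component i = λ_i / Σ λ:
  PC1: 34/57 = 0.5965
  PC2: 23/57 = 0.4035

Step 3 — cumulative fraction after k components = (λ_1 + ... + λ_k) / Σ λ:
  k = 1: 34/57 = 0.5965
  k = 2: (34 + 23)/57 = 57/57 = 1

Summary (fraction, with percent):

explained: PC1 0.5965 (59.65%), PC2 0.4035 (40.35%);  cumulative: 0.5965, 1


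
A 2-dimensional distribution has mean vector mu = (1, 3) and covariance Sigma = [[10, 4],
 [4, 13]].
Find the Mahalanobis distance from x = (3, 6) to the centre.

Step 1 — centre the observation: (x - mu) = (2, 3).

Step 2 — invert Sigma. det(Sigma) = 10·13 - (4)² = 114.
  Sigma^{-1} = (1/det) · [[d, -b], [-b, a]] = [[0.114, -0.0351],
 [-0.0351, 0.0877]].

Step 3 — form the quadratic (x - mu)^T · Sigma^{-1} · (x - mu):
  Sigma^{-1} · (x - mu) = (0.1228, 0.193).
  (x - mu)^T · [Sigma^{-1} · (x - mu)] = (2)·(0.1228) + (3)·(0.193) = 0.8246.

Step 4 — take square root: d = √(0.8246) ≈ 0.9081.

d(x, mu) = √(0.8246) ≈ 0.9081


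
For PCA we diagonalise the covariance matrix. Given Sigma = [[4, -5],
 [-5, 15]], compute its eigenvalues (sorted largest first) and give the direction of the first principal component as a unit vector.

Step 1 — characteristic polynomial of 2×2 Sigma:
  det(Sigma - λI) = λ² - trace · λ + det = 0.
  trace = 4 + 15 = 19, det = 4·15 - (-5)² = 35.
Step 2 — discriminant:
  Δ = trace² - 4·det = 361 - 140 = 221.
Step 3 — eigenvalues:
  λ = (trace ± √Δ)/2 = (19 ± 14.8661)/2,
  λ_1 = 16.933,  λ_2 = 2.067.

Step 4 — unit eigenvector for λ_1: solve (Sigma - λ_1 I)v = 0. First row:
  (4 - 16.933)·v_x + (-5)·v_y = 0, i.e. (-12.933)·v_x + (-5)·v_y = 0,
  so v ∝ (b, λ_1 - a) = (-5, 12.933); multiply by -1 so the first entry is positive: u = (5, -12.933).
  ||u|| = √((5)² + (-12.933)²) = √(192.2634) ≈ 13.8659,
  v_1 = u/||u|| ≈ (0.3606, -0.9327) (||v_1|| = 1).

λ_1 = 16.933,  λ_2 = 2.067;  v_1 ≈ (0.3606, -0.9327)


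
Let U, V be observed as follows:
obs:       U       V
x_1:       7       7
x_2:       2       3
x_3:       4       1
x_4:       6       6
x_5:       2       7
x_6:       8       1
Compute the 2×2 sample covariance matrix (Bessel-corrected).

Step 1 — column means:
  mean(U) = (7 + 2 + 4 + 6 + 2 + 8) / 6 = 29/6 = 4.8333
  mean(V) = (7 + 3 + 1 + 6 + 7 + 1) / 6 = 25/6 = 4.1667

Step 2 — sample covariance S[i,j] = (1/(n-1)) · Σ_k (x_{k,i} - mean_i) · (x_{k,j} - mean_j), with n-1 = 5.
  S[U,U] = ((2.1667)·(2.1667) + (-2.8333)·(-2.8333) + (-0.8333)·(-0.8333) + (1.1667)·(1.1667) + (-2.8333)·(-2.8333) + (3.1667)·(3.1667)) / 5 = 32.8333/5 = 6.5667
  S[U,V] = ((2.1667)·(2.8333) + (-2.8333)·(-1.1667) + (-0.8333)·(-3.1667) + (1.1667)·(1.8333) + (-2.8333)·(2.8333) + (3.1667)·(-3.1667)) / 5 = -3.8333/5 = -0.7667
  S[V,V] = ((2.8333)·(2.8333) + (-1.1667)·(-1.1667) + (-3.1667)·(-3.1667) + (1.8333)·(1.8333) + (2.8333)·(2.8333) + (-3.1667)·(-3.1667)) / 5 = 40.8333/5 = 8.1667

S is symmetric (S[j,i] = S[i,j]). Assembling:

S = [[6.5667, -0.7667],
 [-0.7667, 8.1667]]


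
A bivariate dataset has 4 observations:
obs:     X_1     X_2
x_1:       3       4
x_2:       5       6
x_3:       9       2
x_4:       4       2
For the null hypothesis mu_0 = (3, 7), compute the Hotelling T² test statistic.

Step 1 — sample mean vector:
  mean(X_1) = (3 + 5 + 9 + 4) / 4 = 21/4 = 5.25
  mean(X_2) = (4 + 6 + 2 + 2) / 4 = 14/4 = 3.5
  x̄ = (5.25, 3.5),  deviation x̄ - mu_0 = (5.25, 3.5) - (3, 7) = (2.25, -3.5).

Step 2 — sample covariance matrix, S[i,j] = (1/(n-1)) · Σ_k (x_{k,i} - mean_i) · (x_{k,j} - mean_j), divisor n-1 = 3:
  S[X_1,X_1] = ((-2.25)·(-2.25) + (-0.25)·(-0.25) + (3.75)·(3.75) + (-1.25)·(-1.25)) / 3 = 20.75/3 = 6.9167
  S[X_1,X_2] = ((-2.25)·(0.5) + (-0.25)·(2.5) + (3.75)·(-1.5) + (-1.25)·(-1.5)) / 3 = -5.5/3 = -1.8333
  S[X_2,X_2] = ((0.5)·(0.5) + (2.5)·(2.5) + (-1.5)·(-1.5) + (-1.5)·(-1.5)) / 3 = 11/3 = 3.6667
  S = [[6.9167, -1.8333],
 [-1.8333, 3.6667]].

Step 3 — invert S. det(S) = 6.9167·3.6667 - (-1.8333)² = 22.
  S^{-1} = (1/det) · [[d, -b], [-b, a]] = [[0.1667, 0.0833],
 [0.0833, 0.3144]].

Step 4 — quadratic form (x̄ - mu_0)^T · S^{-1} · (x̄ - mu_0):
  S^{-1} · (x̄ - mu_0) = (0.0833, -0.9129),
  (x̄ - mu_0)^T · [...] = (2.25)·(0.0833) + (-3.5)·(-0.9129) = 3.3826.

Step 5 — scale by n: T² = 4 · 3.3826 = 13.5303.

T² ≈ 13.5303


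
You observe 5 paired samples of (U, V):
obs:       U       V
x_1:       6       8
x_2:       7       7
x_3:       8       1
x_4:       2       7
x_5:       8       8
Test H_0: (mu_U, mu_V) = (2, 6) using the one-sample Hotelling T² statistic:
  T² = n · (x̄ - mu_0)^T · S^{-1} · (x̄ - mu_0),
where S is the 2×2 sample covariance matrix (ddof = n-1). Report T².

Step 1 — sample mean vector:
  mean(U) = (6 + 7 + 8 + 2 + 8) / 5 = 31/5 = 6.2
  mean(V) = (8 + 7 + 1 + 7 + 8) / 5 = 31/5 = 6.2
  x̄ = (6.2, 6.2),  deviation x̄ - mu_0 = (6.2, 6.2) - (2, 6) = (4.2, 0.2).

Step 2 — sample covariance matrix, S[i,j] = (1/(n-1)) · Σ_k (x_{k,i} - mean_i) · (x_{k,j} - mean_j), divisor n-1 = 4:
  S[U,U] = ((-0.2)·(-0.2) + (0.8)·(0.8) + (1.8)·(1.8) + (-4.2)·(-4.2) + (1.8)·(1.8)) / 4 = 24.8/4 = 6.2
  S[U,V] = ((-0.2)·(1.8) + (0.8)·(0.8) + (1.8)·(-5.2) + (-4.2)·(0.8) + (1.8)·(1.8)) / 4 = -9.2/4 = -2.3
  S[V,V] = ((1.8)·(1.8) + (0.8)·(0.8) + (-5.2)·(-5.2) + (0.8)·(0.8) + (1.8)·(1.8)) / 4 = 34.8/4 = 8.7
  S = [[6.2, -2.3],
 [-2.3, 8.7]].

Step 3 — invert S. det(S) = 6.2·8.7 - (-2.3)² = 48.65.
  S^{-1} = (1/det) · [[d, -b], [-b, a]] = [[0.1788, 0.0473],
 [0.0473, 0.1274]].

Step 4 — quadratic form (x̄ - mu_0)^T · S^{-1} · (x̄ - mu_0):
  S^{-1} · (x̄ - mu_0) = (0.7605, 0.224),
  (x̄ - mu_0)^T · [...] = (4.2)·(0.7605) + (0.2)·(0.224) = 3.2391.

Step 5 — scale by n: T² = 5 · 3.2391 = 16.1953.

T² ≈ 16.1953


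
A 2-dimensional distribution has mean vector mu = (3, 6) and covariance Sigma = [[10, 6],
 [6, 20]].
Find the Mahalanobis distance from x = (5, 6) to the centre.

Step 1 — centre the observation: (x - mu) = (2, 0).

Step 2 — invert Sigma. det(Sigma) = 10·20 - (6)² = 164.
  Sigma^{-1} = (1/det) · [[d, -b], [-b, a]] = [[0.122, -0.0366],
 [-0.0366, 0.061]].

Step 3 — form the quadratic (x - mu)^T · Sigma^{-1} · (x - mu):
  Sigma^{-1} · (x - mu) = (0.2439, -0.0732).
  (x - mu)^T · [Sigma^{-1} · (x - mu)] = (2)·(0.2439) + (0)·(-0.0732) = 0.4878.

Step 4 — take square root: d = √(0.4878) ≈ 0.6984.

d(x, mu) = √(0.4878) ≈ 0.6984


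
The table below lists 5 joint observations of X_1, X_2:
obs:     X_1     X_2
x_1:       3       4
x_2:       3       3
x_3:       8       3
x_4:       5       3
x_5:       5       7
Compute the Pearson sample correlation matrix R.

Step 1 — column means:
  mean(X_1) = (3 + 3 + 8 + 5 + 5) / 5 = 24/5 = 4.8
  mean(X_2) = (4 + 3 + 3 + 3 + 7) / 5 = 20/5 = 4

Step 2 — sample variances and covariances s[i,j] = (1/(n-1)) · Σ_k (x_{k,i} - mean_i) · (x_{k,j} - mean_j), with n-1 = 4:
  s[X_1,X_1] = ((-1.8)·(-1.8) + (-1.8)·(-1.8) + (3.2)·(3.2) + (0.2)·(0.2) + (0.2)·(0.2)) / 4 = 16.8/4 = 4.2
  s[X_1,X_2] = ((-1.8)·(0) + (-1.8)·(-1) + (3.2)·(-1) + (0.2)·(-1) + (0.2)·(3)) / 4 = -1/4 = -0.25
  s[X_2,X_2] = ((0)·(0) + (-1)·(-1) + (-1)·(-1) + (-1)·(-1) + (3)·(3)) / 4 = 12/4 = 3
  Sample standard deviations s_i = √(s[i,i]):
  s(X_1) = √(4.2) = 2.0494
  s(X_2) = √(3) = 1.7321

Step 3 — r_{ij} = s_{ij} / (s_i · s_j):
  r[X_1,X_1] = 1 (diagonal).
  r[X_1,X_2] = -0.25 / (2.0494 · 1.7321) = -0.25 / 3.5496 = -0.0704
  r[X_2,X_2] = 1 (diagonal).

R is symmetric with unit diagonal. Assembling:

R = [[1, -0.0704],
 [-0.0704, 1]]


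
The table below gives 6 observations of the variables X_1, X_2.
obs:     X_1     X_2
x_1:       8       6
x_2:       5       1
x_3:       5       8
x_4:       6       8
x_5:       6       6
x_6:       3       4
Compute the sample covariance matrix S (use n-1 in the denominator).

Step 1 — column means:
  mean(X_1) = (8 + 5 + 5 + 6 + 6 + 3) / 6 = 33/6 = 5.5
  mean(X_2) = (6 + 1 + 8 + 8 + 6 + 4) / 6 = 33/6 = 5.5

Step 2 — sample covariance S[i,j] = (1/(n-1)) · Σ_k (x_{k,i} - mean_i) · (x_{k,j} - mean_j), with n-1 = 5.
  S[X_1,X_1] = ((2.5)·(2.5) + (-0.5)·(-0.5) + (-0.5)·(-0.5) + (0.5)·(0.5) + (0.5)·(0.5) + (-2.5)·(-2.5)) / 5 = 13.5/5 = 2.7
  S[X_1,X_2] = ((2.5)·(0.5) + (-0.5)·(-4.5) + (-0.5)·(2.5) + (0.5)·(2.5) + (0.5)·(0.5) + (-2.5)·(-1.5)) / 5 = 7.5/5 = 1.5
  S[X_2,X_2] = ((0.5)·(0.5) + (-4.5)·(-4.5) + (2.5)·(2.5) + (2.5)·(2.5) + (0.5)·(0.5) + (-1.5)·(-1.5)) / 5 = 35.5/5 = 7.1

S is symmetric (S[j,i] = S[i,j]). Assembling:

S = [[2.7, 1.5],
 [1.5, 7.1]]


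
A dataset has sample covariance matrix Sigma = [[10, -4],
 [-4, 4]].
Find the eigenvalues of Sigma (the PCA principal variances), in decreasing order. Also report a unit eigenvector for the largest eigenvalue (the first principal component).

Step 1 — characteristic polynomial of 2×2 Sigma:
  det(Sigma - λI) = λ² - trace · λ + det = 0.
  trace = 10 + 4 = 14, det = 10·4 - (-4)² = 24.
Step 2 — discriminant:
  Δ = trace² - 4·det = 196 - 96 = 100.
Step 3 — eigenvalues:
  λ = (trace ± √Δ)/2 = (14 ± 10)/2,
  λ_1 = 12,  λ_2 = 2.

Step 4 — unit eigenvector for λ_1: solve (Sigma - λ_1 I)v = 0. First row:
  (10 - 12)·v_x + (-4)·v_y = 0, i.e. (-2)·v_x + (-4)·v_y = 0,
  so v ∝ (b, λ_1 - a) = (-4, 2); multiply by -1 so the first entry is positive: u = (4, -2).
  ||u|| = √((4)² + (-2)²) = √(20) ≈ 4.4721,
  v_1 = u/||u|| ≈ (0.8944, -0.4472) (||v_1|| = 1).

λ_1 = 12,  λ_2 = 2;  v_1 ≈ (0.8944, -0.4472)


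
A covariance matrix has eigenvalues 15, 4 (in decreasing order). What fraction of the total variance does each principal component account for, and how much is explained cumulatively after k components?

Step 1 — total variance = trace(Sigma) = Σ λ_i = 15 + 4 = 19.

Step 2 — fraction explained by component i = λ_i / Σ λ:
  PC1: 15/19 = 0.7895
  PC2: 4/19 = 0.2105

Step 3 — cumulative fraction after k components = (λ_1 + ... + λ_k) / Σ λ:
  k = 1: 15/19 = 0.7895
  k = 2: (15 + 4)/19 = 19/19 = 1

Summary (fraction, with percent):

explained: PC1 0.7895 (78.95%), PC2 0.2105 (21.05%);  cumulative: 0.7895, 1


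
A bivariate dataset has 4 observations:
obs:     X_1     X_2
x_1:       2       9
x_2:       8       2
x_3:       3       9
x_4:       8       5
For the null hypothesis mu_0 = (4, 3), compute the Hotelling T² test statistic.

Step 1 — sample mean vector:
  mean(X_1) = (2 + 8 + 3 + 8) / 4 = 21/4 = 5.25
  mean(X_2) = (9 + 2 + 9 + 5) / 4 = 25/4 = 6.25
  x̄ = (5.25, 6.25),  deviation x̄ - mu_0 = (5.25, 6.25) - (4, 3) = (1.25, 3.25).

Step 2 — sample covariance matrix, S[i,j] = (1/(n-1)) · Σ_k (x_{k,i} - mean_i) · (x_{k,j} - mean_j), divisor n-1 = 3:
  S[X_1,X_1] = ((-3.25)·(-3.25) + (2.75)·(2.75) + (-2.25)·(-2.25) + (2.75)·(2.75)) / 3 = 30.75/3 = 10.25
  S[X_1,X_2] = ((-3.25)·(2.75) + (2.75)·(-4.25) + (-2.25)·(2.75) + (2.75)·(-1.25)) / 3 = -30.25/3 = -10.0833
  S[X_2,X_2] = ((2.75)·(2.75) + (-4.25)·(-4.25) + (2.75)·(2.75) + (-1.25)·(-1.25)) / 3 = 34.75/3 = 11.5833
  S = [[10.25, -10.0833],
 [-10.0833, 11.5833]].

Step 3 — invert S. det(S) = 10.25·11.5833 - (-10.0833)² = 17.0556.
  S^{-1} = (1/det) · [[d, -b], [-b, a]] = [[0.6792, 0.5912],
 [0.5912, 0.601]].

Step 4 — quadratic form (x̄ - mu_0)^T · S^{-1} · (x̄ - mu_0):
  S^{-1} · (x̄ - mu_0) = (2.7704, 2.6922),
  (x̄ - mu_0)^T · [...] = (1.25)·(2.7704) + (3.25)·(2.6922) = 12.2125.

Step 5 — scale by n: T² = 4 · 12.2125 = 48.8502.

T² ≈ 48.8502


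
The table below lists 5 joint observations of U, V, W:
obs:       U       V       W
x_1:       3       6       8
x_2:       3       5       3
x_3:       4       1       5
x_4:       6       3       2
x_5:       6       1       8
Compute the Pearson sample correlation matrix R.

Step 1 — column means:
  mean(U) = (3 + 3 + 4 + 6 + 6) / 5 = 22/5 = 4.4
  mean(V) = (6 + 5 + 1 + 3 + 1) / 5 = 16/5 = 3.2
  mean(W) = (8 + 3 + 5 + 2 + 8) / 5 = 26/5 = 5.2

Step 2 — sample variances and covariances s[i,j] = (1/(n-1)) · Σ_k (x_{k,i} - mean_i) · (x_{k,j} - mean_j), with n-1 = 4:
  s[U,U] = ((-1.4)·(-1.4) + (-1.4)·(-1.4) + (-0.4)·(-0.4) + (1.6)·(1.6) + (1.6)·(1.6)) / 4 = 9.2/4 = 2.3
  s[U,V] = ((-1.4)·(2.8) + (-1.4)·(1.8) + (-0.4)·(-2.2) + (1.6)·(-0.2) + (1.6)·(-2.2)) / 4 = -9.4/4 = -2.35
  s[U,W] = ((-1.4)·(2.8) + (-1.4)·(-2.2) + (-0.4)·(-0.2) + (1.6)·(-3.2) + (1.6)·(2.8)) / 4 = -1.4/4 = -0.35
  s[V,V] = ((2.8)·(2.8) + (1.8)·(1.8) + (-2.2)·(-2.2) + (-0.2)·(-0.2) + (-2.2)·(-2.2)) / 4 = 20.8/4 = 5.2
  s[V,W] = ((2.8)·(2.8) + (1.8)·(-2.2) + (-2.2)·(-0.2) + (-0.2)·(-3.2) + (-2.2)·(2.8)) / 4 = -1.2/4 = -0.3
  s[W,W] = ((2.8)·(2.8) + (-2.2)·(-2.2) + (-0.2)·(-0.2) + (-3.2)·(-3.2) + (2.8)·(2.8)) / 4 = 30.8/4 = 7.7
  Sample standard deviations s_i = √(s[i,i]):
  s(U) = √(2.3) = 1.5166
  s(V) = √(5.2) = 2.2804
  s(W) = √(7.7) = 2.7749

Step 3 — r_{ij} = s_{ij} / (s_i · s_j):
  r[U,U] = 1 (diagonal).
  r[U,V] = -2.35 / (1.5166 · 2.2804) = -2.35 / 3.4583 = -0.6795
  r[U,W] = -0.35 / (1.5166 · 2.7749) = -0.35 / 4.2083 = -0.0832
  r[V,V] = 1 (diagonal).
  r[V,W] = -0.3 / (2.2804 · 2.7749) = -0.3 / 6.3277 = -0.0474
  r[W,W] = 1 (diagonal).

R is symmetric with unit diagonal. Assembling:

R = [[1, -0.6795, -0.0832],
 [-0.6795, 1, -0.0474],
 [-0.0832, -0.0474, 1]]


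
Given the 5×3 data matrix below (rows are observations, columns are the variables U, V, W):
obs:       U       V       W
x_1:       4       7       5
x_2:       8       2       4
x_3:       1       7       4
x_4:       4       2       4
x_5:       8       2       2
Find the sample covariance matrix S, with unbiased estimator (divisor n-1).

Step 1 — column means:
  mean(U) = (4 + 8 + 1 + 4 + 8) / 5 = 25/5 = 5
  mean(V) = (7 + 2 + 7 + 2 + 2) / 5 = 20/5 = 4
  mean(W) = (5 + 4 + 4 + 4 + 2) / 5 = 19/5 = 3.8

Step 2 — sample covariance S[i,j] = (1/(n-1)) · Σ_k (x_{k,i} - mean_i) · (x_{k,j} - mean_j), with n-1 = 4.
  S[U,U] = ((-1)·(-1) + (3)·(3) + (-4)·(-4) + (-1)·(-1) + (3)·(3)) / 4 = 36/4 = 9
  S[U,V] = ((-1)·(3) + (3)·(-2) + (-4)·(3) + (-1)·(-2) + (3)·(-2)) / 4 = -25/4 = -6.25
  S[U,W] = ((-1)·(1.2) + (3)·(0.2) + (-4)·(0.2) + (-1)·(0.2) + (3)·(-1.8)) / 4 = -7/4 = -1.75
  S[V,V] = ((3)·(3) + (-2)·(-2) + (3)·(3) + (-2)·(-2) + (-2)·(-2)) / 4 = 30/4 = 7.5
  S[V,W] = ((3)·(1.2) + (-2)·(0.2) + (3)·(0.2) + (-2)·(0.2) + (-2)·(-1.8)) / 4 = 7/4 = 1.75
  S[W,W] = ((1.2)·(1.2) + (0.2)·(0.2) + (0.2)·(0.2) + (0.2)·(0.2) + (-1.8)·(-1.8)) / 4 = 4.8/4 = 1.2

S is symmetric (S[j,i] = S[i,j]). Assembling:

S = [[9, -6.25, -1.75],
 [-6.25, 7.5, 1.75],
 [-1.75, 1.75, 1.2]]


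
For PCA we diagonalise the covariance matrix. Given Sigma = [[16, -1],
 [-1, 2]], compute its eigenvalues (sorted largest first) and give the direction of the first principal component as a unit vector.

Step 1 — characteristic polynomial of 2×2 Sigma:
  det(Sigma - λI) = λ² - trace · λ + det = 0.
  trace = 16 + 2 = 18, det = 16·2 - (-1)² = 31.
Step 2 — discriminant:
  Δ = trace² - 4·det = 324 - 124 = 200.
Step 3 — eigenvalues:
  λ = (trace ± √Δ)/2 = (18 ± 14.1421)/2,
  λ_1 = 16.0711,  λ_2 = 1.9289.

Step 4 — unit eigenvector for λ_1: solve (Sigma - λ_1 I)v = 0. First row:
  (16 - 16.0711)·v_x + (-1)·v_y = 0, i.e. (-0.0711)·v_x + (-1)·v_y = 0,
  so v ∝ (b, λ_1 - a) = (-1, 0.0711); multiply by -1 so the first entry is positive: u = (1, -0.0711).
  ||u|| = √((1)² + (-0.0711)²) = √(1.0051) ≈ 1.0025,
  v_1 = u/||u|| ≈ (0.9975, -0.0709) (||v_1|| = 1).

λ_1 = 16.0711,  λ_2 = 1.9289;  v_1 ≈ (0.9975, -0.0709)


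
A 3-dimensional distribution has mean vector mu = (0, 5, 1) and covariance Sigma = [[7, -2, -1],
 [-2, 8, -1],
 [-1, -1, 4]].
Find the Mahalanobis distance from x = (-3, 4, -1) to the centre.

Step 1 — centre the observation: (x - mu) = (-3, -1, -2).

Step 2 — invert Sigma (cofactor / det for 3×3, or solve directly):
  Sigma^{-1} = [[0.164, 0.0476, 0.0529],
 [0.0476, 0.1429, 0.0476],
 [0.0529, 0.0476, 0.2751]].

Step 3 — form the quadratic (x - mu)^T · Sigma^{-1} · (x - mu):
  Sigma^{-1} · (x - mu) = (-0.6455, -0.381, -0.7566).
  (x - mu)^T · [Sigma^{-1} · (x - mu)] = (-3)·(-0.6455) + (-1)·(-0.381) + (-2)·(-0.7566) = 3.8307.

Step 4 — take square root: d = √(3.8307) ≈ 1.9572.

d(x, mu) = √(3.8307) ≈ 1.9572


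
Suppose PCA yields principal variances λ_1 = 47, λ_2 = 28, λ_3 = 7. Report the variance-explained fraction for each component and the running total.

Step 1 — total variance = trace(Sigma) = Σ λ_i = 47 + 28 + 7 = 82.

Step 2 — fraction explained by component i = λ_i / Σ λ:
  PC1: 47/82 = 0.5732
  PC2: 28/82 = 0.3415
  PC3: 7/82 = 0.0854

Step 3 — cumulative fraction after k components = (λ_1 + ... + λ_k) / Σ λ:
  k = 1: 47/82 = 0.5732
  k = 2: (47 + 28)/82 = 75/82 = 0.9146
  k = 3: (47 + 28 + 7)/82 = 82/82 = 1

Summary (fraction, with percent):

explained: PC1 0.5732 (57.32%), PC2 0.3415 (34.15%), PC3 0.0854 (8.54%);  cumulative: 0.5732, 0.9146, 1


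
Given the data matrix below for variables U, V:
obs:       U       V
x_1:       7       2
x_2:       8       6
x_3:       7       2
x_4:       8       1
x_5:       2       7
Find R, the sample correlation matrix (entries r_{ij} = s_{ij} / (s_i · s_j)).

Step 1 — column means:
  mean(U) = (7 + 8 + 7 + 8 + 2) / 5 = 32/5 = 6.4
  mean(V) = (2 + 6 + 2 + 1 + 7) / 5 = 18/5 = 3.6

Step 2 — sample variances and covariances s[i,j] = (1/(n-1)) · Σ_k (x_{k,i} - mean_i) · (x_{k,j} - mean_j), with n-1 = 4:
  s[U,U] = ((0.6)·(0.6) + (1.6)·(1.6) + (0.6)·(0.6) + (1.6)·(1.6) + (-4.4)·(-4.4)) / 4 = 25.2/4 = 6.3
  s[U,V] = ((0.6)·(-1.6) + (1.6)·(2.4) + (0.6)·(-1.6) + (1.6)·(-2.6) + (-4.4)·(3.4)) / 4 = -17.2/4 = -4.3
  s[V,V] = ((-1.6)·(-1.6) + (2.4)·(2.4) + (-1.6)·(-1.6) + (-2.6)·(-2.6) + (3.4)·(3.4)) / 4 = 29.2/4 = 7.3
  Sample standard deviations s_i = √(s[i,i]):
  s(U) = √(6.3) = 2.51
  s(V) = √(7.3) = 2.7019

Step 3 — r_{ij} = s_{ij} / (s_i · s_j):
  r[U,U] = 1 (diagonal).
  r[U,V] = -4.3 / (2.51 · 2.7019) = -4.3 / 6.7816 = -0.6341
  r[V,V] = 1 (diagonal).

R is symmetric with unit diagonal. Assembling:

R = [[1, -0.6341],
 [-0.6341, 1]]


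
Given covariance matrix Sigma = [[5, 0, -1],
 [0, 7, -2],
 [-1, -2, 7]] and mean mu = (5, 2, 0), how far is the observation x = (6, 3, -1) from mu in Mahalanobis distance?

Step 1 — centre the observation: (x - mu) = (1, 1, -1).

Step 2 — invert Sigma (cofactor / det for 3×3, or solve directly):
  Sigma^{-1} = [[0.2064, 0.0092, 0.0321],
 [0.0092, 0.156, 0.0459],
 [0.0321, 0.0459, 0.1606]].

Step 3 — form the quadratic (x - mu)^T · Sigma^{-1} · (x - mu):
  Sigma^{-1} · (x - mu) = (0.1835, 0.1193, -0.0826).
  (x - mu)^T · [Sigma^{-1} · (x - mu)] = (1)·(0.1835) + (1)·(0.1193) + (-1)·(-0.0826) = 0.3853.

Step 4 — take square root: d = √(0.3853) ≈ 0.6207.

d(x, mu) = √(0.3853) ≈ 0.6207


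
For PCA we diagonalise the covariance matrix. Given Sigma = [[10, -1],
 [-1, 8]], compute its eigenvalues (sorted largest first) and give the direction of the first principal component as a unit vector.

Step 1 — characteristic polynomial of 2×2 Sigma:
  det(Sigma - λI) = λ² - trace · λ + det = 0.
  trace = 10 + 8 = 18, det = 10·8 - (-1)² = 79.
Step 2 — discriminant:
  Δ = trace² - 4·det = 324 - 316 = 8.
Step 3 — eigenvalues:
  λ = (trace ± √Δ)/2 = (18 ± 2.8284)/2,
  λ_1 = 10.4142,  λ_2 = 7.5858.

Step 4 — unit eigenvector for λ_1: solve (Sigma - λ_1 I)v = 0. First row:
  (10 - 10.4142)·v_x + (-1)·v_y = 0, i.e. (-0.4142)·v_x + (-1)·v_y = 0,
  so v ∝ (b, λ_1 - a) = (-1, 0.4142); multiply by -1 so the first entry is positive: u = (1, -0.4142).
  ||u|| = √((1)² + (-0.4142)²) = √(1.1716) ≈ 1.0824,
  v_1 = u/||u|| ≈ (0.9239, -0.3827) (||v_1|| = 1).

λ_1 = 10.4142,  λ_2 = 7.5858;  v_1 ≈ (0.9239, -0.3827)


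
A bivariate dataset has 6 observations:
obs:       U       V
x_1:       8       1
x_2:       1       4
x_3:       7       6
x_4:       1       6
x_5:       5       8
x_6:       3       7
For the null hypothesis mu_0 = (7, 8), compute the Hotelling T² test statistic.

Step 1 — sample mean vector:
  mean(U) = (8 + 1 + 7 + 1 + 5 + 3) / 6 = 25/6 = 4.1667
  mean(V) = (1 + 4 + 6 + 6 + 8 + 7) / 6 = 32/6 = 5.3333
  x̄ = (4.1667, 5.3333),  deviation x̄ - mu_0 = (4.1667, 5.3333) - (7, 8) = (-2.8333, -2.6667).

Step 2 — sample covariance matrix, S[i,j] = (1/(n-1)) · Σ_k (x_{k,i} - mean_i) · (x_{k,j} - mean_j), divisor n-1 = 5:
  S[U,U] = ((3.8333)·(3.8333) + (-3.1667)·(-3.1667) + (2.8333)·(2.8333) + (-3.1667)·(-3.1667) + (0.8333)·(0.8333) + (-1.1667)·(-1.1667)) / 5 = 44.8333/5 = 8.9667
  S[U,V] = ((3.8333)·(-4.3333) + (-3.1667)·(-1.3333) + (2.8333)·(0.6667) + (-3.1667)·(0.6667) + (0.8333)·(2.6667) + (-1.1667)·(1.6667)) / 5 = -12.3333/5 = -2.4667
  S[V,V] = ((-4.3333)·(-4.3333) + (-1.3333)·(-1.3333) + (0.6667)·(0.6667) + (0.6667)·(0.6667) + (2.6667)·(2.6667) + (1.6667)·(1.6667)) / 5 = 31.3333/5 = 6.2667
  S = [[8.9667, -2.4667],
 [-2.4667, 6.2667]].

Step 3 — invert S. det(S) = 8.9667·6.2667 - (-2.4667)² = 50.1067.
  S^{-1} = (1/det) · [[d, -b], [-b, a]] = [[0.1251, 0.0492],
 [0.0492, 0.179]].

Step 4 — quadratic form (x̄ - mu_0)^T · S^{-1} · (x̄ - mu_0):
  S^{-1} · (x̄ - mu_0) = (-0.4856, -0.6167),
  (x̄ - mu_0)^T · [...] = (-2.8333)·(-0.4856) + (-2.6667)·(-0.6167) = 3.0204.

Step 5 — scale by n: T² = 6 · 3.0204 = 18.1227.

T² ≈ 18.1227


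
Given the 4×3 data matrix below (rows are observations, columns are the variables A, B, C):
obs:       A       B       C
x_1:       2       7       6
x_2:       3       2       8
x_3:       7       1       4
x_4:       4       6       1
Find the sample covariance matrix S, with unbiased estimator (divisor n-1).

Step 1 — column means:
  mean(A) = (2 + 3 + 7 + 4) / 4 = 16/4 = 4
  mean(B) = (7 + 2 + 1 + 6) / 4 = 16/4 = 4
  mean(C) = (6 + 8 + 4 + 1) / 4 = 19/4 = 4.75

Step 2 — sample covariance S[i,j] = (1/(n-1)) · Σ_k (x_{k,i} - mean_i) · (x_{k,j} - mean_j), with n-1 = 3.
  S[A,A] = ((-2)·(-2) + (-1)·(-1) + (3)·(3) + (0)·(0)) / 3 = 14/3 = 4.6667
  S[A,B] = ((-2)·(3) + (-1)·(-2) + (3)·(-3) + (0)·(2)) / 3 = -13/3 = -4.3333
  S[A,C] = ((-2)·(1.25) + (-1)·(3.25) + (3)·(-0.75) + (0)·(-3.75)) / 3 = -8/3 = -2.6667
  S[B,B] = ((3)·(3) + (-2)·(-2) + (-3)·(-3) + (2)·(2)) / 3 = 26/3 = 8.6667
  S[B,C] = ((3)·(1.25) + (-2)·(3.25) + (-3)·(-0.75) + (2)·(-3.75)) / 3 = -8/3 = -2.6667
  S[C,C] = ((1.25)·(1.25) + (3.25)·(3.25) + (-0.75)·(-0.75) + (-3.75)·(-3.75)) / 3 = 26.75/3 = 8.9167

S is symmetric (S[j,i] = S[i,j]). Assembling:

S = [[4.6667, -4.3333, -2.6667],
 [-4.3333, 8.6667, -2.6667],
 [-2.6667, -2.6667, 8.9167]]
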